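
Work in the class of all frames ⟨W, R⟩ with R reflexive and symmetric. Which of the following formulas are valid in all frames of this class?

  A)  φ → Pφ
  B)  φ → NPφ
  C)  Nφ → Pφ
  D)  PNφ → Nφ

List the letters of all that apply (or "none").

A, B, C

Reflexive relations are serial.
(A) the dual of axiom T: valid iff R is reflexive. Every such R is reflexive — valid.
(B) φ → NPφ (axiom B) characterises the symmetric frames. Every such R is symmetric — valid.
(C) Nφ → Pφ is axiom D; it is valid on a frame exactly when R is serial. Every such R is serial, so valid.
(D) the dual of axiom 5: valid iff R is euclidean. Such an R need not be euclidean — not valid.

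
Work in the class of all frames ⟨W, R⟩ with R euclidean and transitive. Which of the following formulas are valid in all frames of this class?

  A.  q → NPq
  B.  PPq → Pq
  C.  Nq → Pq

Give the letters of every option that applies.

B

(A) axiom B: valid iff R is symmetric. Such an R need not be symmetric — not valid.
(B) the dual of axiom 4: valid iff R is transitive. Every such R is transitive — valid.
(C) Nq → Pq is axiom D; it is valid on a frame exactly when R is serial. Such an R need not be serial, so not valid.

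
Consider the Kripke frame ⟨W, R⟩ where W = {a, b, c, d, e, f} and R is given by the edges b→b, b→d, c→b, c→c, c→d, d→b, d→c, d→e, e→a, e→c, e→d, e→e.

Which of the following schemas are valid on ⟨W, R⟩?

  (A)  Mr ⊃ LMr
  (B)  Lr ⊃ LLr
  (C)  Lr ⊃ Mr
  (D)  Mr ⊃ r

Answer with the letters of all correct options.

R is not transitive: b R d and d R c but not b R c.
R is not euclidean: c R b and c R c but not b R c.
R is not serial: a has no R-successor.
R is not a subset of the identity: b R d with b ≠ d.
(A) Mr ⊃ LMr is axiom 5; it is valid on a frame exactly when R is euclidean. R is not euclidean, so not valid.
(B) Lr ⊃ LLr is axiom 4, which corresponds to transitivity. R is not transitive — not valid.
(C) Lr ⊃ Mr is axiom D, which corresponds to seriality. R is not serial — not valid.
(D) Mr ⊃ r is the converse of T; it holds exactly when R ⊆ identity. Here R ⊄ identity — not valid.

none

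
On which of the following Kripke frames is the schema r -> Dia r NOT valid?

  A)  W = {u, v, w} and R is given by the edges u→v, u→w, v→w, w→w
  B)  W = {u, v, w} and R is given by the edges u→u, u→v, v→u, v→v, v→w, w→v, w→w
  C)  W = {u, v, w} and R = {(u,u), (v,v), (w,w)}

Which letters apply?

A

The schema r -> Dia r is the dual of axiom T; it is valid on a frame iff R is reflexive.
(A) R is not reflexive (not u R u), so the schema fails here.
(B) R is reflexive (each world relates to itself), so the schema is valid here.
(C) R is reflexive (each world relates to itself), so the schema is valid here.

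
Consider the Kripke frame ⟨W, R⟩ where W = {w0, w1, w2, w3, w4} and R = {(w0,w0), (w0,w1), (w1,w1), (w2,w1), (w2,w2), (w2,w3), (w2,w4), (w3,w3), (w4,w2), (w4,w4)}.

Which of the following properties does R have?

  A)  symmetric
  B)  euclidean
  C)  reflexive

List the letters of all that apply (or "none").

C

(A) not symmetric: w0 R w1 but not w1 R w0.
(B) not euclidean: w0 R w1 and w0 R w0 but not w1 R w0.
(C) reflexive: each world relates to itself.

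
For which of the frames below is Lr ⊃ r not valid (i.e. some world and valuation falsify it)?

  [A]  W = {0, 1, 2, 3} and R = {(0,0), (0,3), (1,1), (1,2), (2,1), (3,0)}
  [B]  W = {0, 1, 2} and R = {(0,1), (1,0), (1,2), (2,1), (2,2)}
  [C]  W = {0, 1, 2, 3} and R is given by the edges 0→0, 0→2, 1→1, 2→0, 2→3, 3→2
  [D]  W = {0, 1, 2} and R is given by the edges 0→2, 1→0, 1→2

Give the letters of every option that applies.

A, B, C, D

The schema Lr ⊃ r is axiom T; it is valid on a frame iff R is reflexive.
(A) R is not reflexive (not 2 R 2), so the schema fails here.
(B) R is not reflexive (not 0 R 0), so the schema fails here.
(C) R is not reflexive (not 2 R 2), so the schema fails here.
(D) R is not reflexive (not 0 R 0), so the schema fails here.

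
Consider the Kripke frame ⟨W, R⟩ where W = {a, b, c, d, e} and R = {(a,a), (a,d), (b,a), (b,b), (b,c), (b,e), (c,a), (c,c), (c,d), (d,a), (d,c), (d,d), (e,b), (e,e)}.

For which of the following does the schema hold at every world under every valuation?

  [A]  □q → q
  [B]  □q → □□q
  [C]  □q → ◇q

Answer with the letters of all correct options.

A, C

R is reflexive: each world relates to itself.
R is not transitive: a R d and d R c but not a R c.
R is serial: every world has an R-successor.
(A) □q → q is axiom T; it is valid on a frame exactly when R is reflexive. R is reflexive, so valid.
(B) □q → □□q is axiom 4; it is valid on a frame exactly when R is transitive. R is not transitive, so not valid.
(C) □q → ◇q (axiom D) characterises the serial frames. R is serial — valid.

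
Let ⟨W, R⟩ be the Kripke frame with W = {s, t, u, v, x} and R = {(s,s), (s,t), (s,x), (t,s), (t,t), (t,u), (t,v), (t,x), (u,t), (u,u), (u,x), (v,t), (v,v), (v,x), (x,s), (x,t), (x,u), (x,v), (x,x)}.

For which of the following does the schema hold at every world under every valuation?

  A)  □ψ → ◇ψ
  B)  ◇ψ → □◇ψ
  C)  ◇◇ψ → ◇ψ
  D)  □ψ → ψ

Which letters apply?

A, D

R is reflexive: each world relates to itself.
R is not transitive: s R t and t R u but not s R u.
R is not euclidean: t R s and t R u but not s R u.
R is serial: every world has an R-successor.
(A) □ψ → ◇ψ is axiom D, which corresponds to seriality. R is serial — valid.
(B) ◇ψ → □◇ψ is axiom 5; it is valid on a frame exactly when R is euclidean. R is not euclidean, so not valid.
(C) ◇◇ψ → ◇ψ is the dual of axiom 4; it is valid on a frame exactly when R is transitive. R is not transitive, so not valid.
(D) □ψ → ψ is axiom T, which corresponds to reflexivity. R is reflexive — valid.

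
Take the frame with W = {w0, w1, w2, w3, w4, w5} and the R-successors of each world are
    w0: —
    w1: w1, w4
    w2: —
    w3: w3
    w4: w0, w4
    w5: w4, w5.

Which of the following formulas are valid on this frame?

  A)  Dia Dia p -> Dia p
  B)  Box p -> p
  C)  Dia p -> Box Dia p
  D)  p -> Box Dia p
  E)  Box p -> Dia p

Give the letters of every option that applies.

R is not reflexive: not w0 R w0.
R is not symmetric: w1 R w4 but not w4 R w1.
R is not transitive: w1 R w4 and w4 R w0 but not w1 R w0.
R is not euclidean: w1 R w4 and w1 R w1 but not w4 R w1.
R is not serial: w0 has no R-successor.
(A) the dual of axiom 4: valid iff R is transitive. R is not transitive — not valid.
(B) Box p -> p (axiom T) characterises the reflexive frames. R is not reflexive — not valid.
(C) axiom 5: valid iff R is euclidean. R is not euclidean — not valid.
(D) p -> Box Dia p (axiom B) characterises the symmetric frames. R is not symmetric — not valid.
(E) Box p -> Dia p is axiom D, which corresponds to seriality. R is not serial — not valid.

none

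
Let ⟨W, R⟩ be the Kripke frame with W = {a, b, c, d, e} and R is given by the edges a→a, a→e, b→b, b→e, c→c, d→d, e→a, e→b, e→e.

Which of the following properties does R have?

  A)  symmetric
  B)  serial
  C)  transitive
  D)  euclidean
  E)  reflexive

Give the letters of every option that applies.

(A) symmetric: every R-edge is matched by its reverse.
(B) serial: every world has an R-successor.
(C) not transitive: a R e and e R b but not a R b.
(D) not euclidean: e R a and e R b but not a R b.
(E) reflexive: each world relates to itself.

A, B, E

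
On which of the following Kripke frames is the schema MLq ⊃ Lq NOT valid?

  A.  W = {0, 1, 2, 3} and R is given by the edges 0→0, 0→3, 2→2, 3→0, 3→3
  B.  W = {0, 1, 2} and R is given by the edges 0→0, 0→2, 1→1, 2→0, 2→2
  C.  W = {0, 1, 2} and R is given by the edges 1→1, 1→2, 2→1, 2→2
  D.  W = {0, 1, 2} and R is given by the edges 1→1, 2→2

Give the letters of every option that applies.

none

The schema MLq ⊃ Lq is the dual of axiom 5; it is valid on a frame iff R is euclidean.
(A) R is euclidean (any two R-successors of the same world are R-related), so the schema is valid here.
(B) R is euclidean (any two R-successors of the same world are R-related), so the schema is valid here.
(C) R is euclidean (any two R-successors of the same world are R-related), so the schema is valid here.
(D) R is euclidean (any two R-successors of the same world are R-related), so the schema is valid here.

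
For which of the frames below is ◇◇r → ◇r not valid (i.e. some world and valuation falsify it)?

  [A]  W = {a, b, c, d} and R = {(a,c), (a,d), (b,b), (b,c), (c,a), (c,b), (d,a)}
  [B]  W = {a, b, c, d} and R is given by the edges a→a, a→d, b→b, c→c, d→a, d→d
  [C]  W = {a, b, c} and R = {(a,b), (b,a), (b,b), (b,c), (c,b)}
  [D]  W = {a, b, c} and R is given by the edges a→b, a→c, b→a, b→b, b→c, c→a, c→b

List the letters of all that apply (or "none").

A, C, D

The schema ◇◇r → ◇r is the dual of axiom 4; it is valid on a frame iff R is transitive.
(A) R is not transitive (a R c and c R a but not a R a), so the schema fails here.
(B) R is transitive (R is closed under composition), so the schema is valid here.
(C) R is not transitive (a R b and b R a but not a R a), so the schema fails here.
(D) R is not transitive (a R b and b R a but not a R a), so the schema fails here.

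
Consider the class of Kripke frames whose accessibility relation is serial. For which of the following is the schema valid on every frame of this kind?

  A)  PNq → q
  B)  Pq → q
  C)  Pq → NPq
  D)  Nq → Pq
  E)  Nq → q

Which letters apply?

(A) the dual of axiom B: valid iff R is symmetric. Such an R need not be symmetric — not valid.
(B) Pq → q is the converse of T; it holds exactly when R ⊆ identity. Such an R need not be a subset of the identity — not valid.
(C) axiom 5: valid iff R is euclidean. Such an R need not be euclidean — not valid.
(D) axiom D: valid iff R is serial. Every such R is serial — valid.
(E) axiom T: valid iff R is reflexive. Such an R need not be reflexive — not valid.

D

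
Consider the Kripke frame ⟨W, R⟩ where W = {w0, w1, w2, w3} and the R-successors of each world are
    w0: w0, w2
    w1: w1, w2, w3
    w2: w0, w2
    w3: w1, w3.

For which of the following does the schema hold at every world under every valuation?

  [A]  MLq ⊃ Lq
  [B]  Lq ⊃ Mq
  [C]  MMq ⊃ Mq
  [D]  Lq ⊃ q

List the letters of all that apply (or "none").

R is reflexive: each world relates to itself.
R is not transitive: w1 R w2 and w2 R w0 but not w1 R w0.
R is not euclidean: w1 R w2 and w1 R w1 but not w2 R w1.
R is serial: every world has an R-successor.
(A) MLq ⊃ Lq (the dual of axiom 5) characterises the euclidean frames. R is not euclidean — not valid.
(B) axiom D: valid iff R is serial. R is serial — valid.
(C) MMq ⊃ Mq is the dual of axiom 4; it is valid on a frame exactly when R is transitive. R is not transitive, so not valid.
(D) Lq ⊃ q is axiom T, which corresponds to reflexivity. R is reflexive — valid.

B, D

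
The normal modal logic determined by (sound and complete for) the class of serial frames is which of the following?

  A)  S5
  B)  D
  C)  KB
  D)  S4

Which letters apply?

(A) S5 is determined by the class of reflexive, symmetric, and transitive frames.
(B) D is determined by exactly this class.
(C) KB is determined by the class of symmetric frames.
(D) S4 is determined by the class of reflexive and transitive frames.

B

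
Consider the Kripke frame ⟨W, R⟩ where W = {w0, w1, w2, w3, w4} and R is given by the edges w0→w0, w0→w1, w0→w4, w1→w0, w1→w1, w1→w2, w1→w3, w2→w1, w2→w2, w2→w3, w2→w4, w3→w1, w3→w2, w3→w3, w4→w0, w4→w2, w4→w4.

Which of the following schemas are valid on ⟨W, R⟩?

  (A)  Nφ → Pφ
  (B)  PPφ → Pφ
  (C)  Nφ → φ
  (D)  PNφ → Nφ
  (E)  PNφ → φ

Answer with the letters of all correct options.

A, C, E

R is reflexive: each world relates to itself.
R is symmetric: every R-edge is matched by its reverse.
R is not transitive: w0 R w1 and w1 R w2 but not w0 R w2.
R is not euclidean: w0 R w1 and w0 R w4 but not w1 R w4.
R is serial: every world has an R-successor.
(A) Nφ → Pφ is axiom D; it is valid on a frame exactly when R is serial. R is serial, so valid.
(B) the dual of axiom 4: valid iff R is transitive. R is not transitive — not valid.
(C) Nφ → φ (axiom T) characterises the reflexive frames. R is reflexive — valid.
(D) the dual of axiom 5: valid iff R is euclidean. R is not euclidean — not valid.
(E) PNφ → φ is the dual of axiom B; it is valid on a frame exactly when R is symmetric. R is symmetric, so valid.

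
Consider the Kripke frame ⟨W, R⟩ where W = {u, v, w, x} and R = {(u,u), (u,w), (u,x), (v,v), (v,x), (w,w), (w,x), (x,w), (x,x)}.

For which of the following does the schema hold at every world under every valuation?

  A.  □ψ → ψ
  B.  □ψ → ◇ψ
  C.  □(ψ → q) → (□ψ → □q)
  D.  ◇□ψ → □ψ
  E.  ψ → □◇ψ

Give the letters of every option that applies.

A, B, C

R is reflexive: each world relates to itself.
R is not symmetric: u R w but not w R u.
R is not euclidean: u R w and u R u but not w R u.
R is serial: every world has an R-successor.
(A) □ψ → ψ is axiom T, which corresponds to reflexivity. R is reflexive — valid.
(B) □ψ → ◇ψ (axiom D) characterises the serial frames. R is serial — valid.
(C) □(ψ → q) → (□ψ → □q) is the K axiom; it holds on all frames — valid.
(D) ◇□ψ → □ψ (the dual of axiom 5) characterises the euclidean frames. R is not euclidean — not valid.
(E) ψ → □◇ψ is axiom B; it is valid on a frame exactly when R is symmetric. R is not symmetric, so not valid.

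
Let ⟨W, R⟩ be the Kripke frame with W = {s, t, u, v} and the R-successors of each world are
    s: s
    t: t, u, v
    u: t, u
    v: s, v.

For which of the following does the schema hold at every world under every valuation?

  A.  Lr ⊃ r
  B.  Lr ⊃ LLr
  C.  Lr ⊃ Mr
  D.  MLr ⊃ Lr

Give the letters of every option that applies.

A, C

R is reflexive: each world relates to itself.
R is not transitive: t R v and v R s but not t R s.
R is not euclidean: t R u and t R v but not u R v.
R is serial: every world has an R-successor.
(A) axiom T: valid iff R is reflexive. R is reflexive — valid.
(B) Lr ⊃ LLr (axiom 4) characterises the transitive frames. R is not transitive — not valid.
(C) Lr ⊃ Mr is axiom D; it is valid on a frame exactly when R is serial. R is serial, so valid.
(D) MLr ⊃ Lr (the dual of axiom 5) characterises the euclidean frames. R is not euclidean — not valid.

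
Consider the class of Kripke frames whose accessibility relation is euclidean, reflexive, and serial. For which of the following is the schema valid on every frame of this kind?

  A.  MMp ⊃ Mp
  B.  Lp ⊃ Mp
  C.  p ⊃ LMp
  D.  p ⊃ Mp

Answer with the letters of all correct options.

A relation that is euclidean, reflexive, and serial is also symmetric and transitive.
(A) MMp ⊃ Mp (the dual of axiom 4) characterises the transitive frames. Every such R is transitive — valid.
(B) Lp ⊃ Mp (axiom D) characterises the serial frames. Every such R is serial — valid.
(C) axiom B: valid iff R is symmetric. Every such R is symmetric — valid.
(D) p ⊃ Mp is the dual of axiom T, which corresponds to reflexivity. Every such R is reflexive — valid.

A, B, C, D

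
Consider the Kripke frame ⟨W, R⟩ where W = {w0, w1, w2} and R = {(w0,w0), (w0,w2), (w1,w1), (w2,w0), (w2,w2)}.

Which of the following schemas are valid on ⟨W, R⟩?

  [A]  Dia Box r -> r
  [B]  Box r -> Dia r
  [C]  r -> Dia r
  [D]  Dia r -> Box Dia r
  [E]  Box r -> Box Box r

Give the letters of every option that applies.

A, B, C, D, E

R is reflexive: each world relates to itself.
R is symmetric: every R-edge is matched by its reverse.
R is transitive: R is closed under composition.
R is euclidean: any two R-successors of the same world are R-related.
R is serial: every world has an R-successor.
(A) Dia Box r -> r is the dual of axiom B, which corresponds to symmetry. R is symmetric — valid.
(B) Box r -> Dia r is axiom D; it is valid on a frame exactly when R is serial. R is serial, so valid.
(C) r -> Dia r is the dual of axiom T; it is valid on a frame exactly when R is reflexive. R is reflexive, so valid.
(D) Dia r -> Box Dia r is axiom 5; it is valid on a frame exactly when R is euclidean. R is euclidean, so valid.
(E) Box r -> Box Box r (axiom 4) characterises the transitive frames. R is transitive — valid.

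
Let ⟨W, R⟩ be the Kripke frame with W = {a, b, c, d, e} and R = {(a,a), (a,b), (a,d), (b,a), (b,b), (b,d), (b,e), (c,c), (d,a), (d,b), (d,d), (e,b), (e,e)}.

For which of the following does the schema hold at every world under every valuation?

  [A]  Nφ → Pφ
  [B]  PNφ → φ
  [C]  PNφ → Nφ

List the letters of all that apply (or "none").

A, B

R is symmetric: every R-edge is matched by its reverse.
R is not euclidean: b R a and b R e but not a R e.
R is serial: every world has an R-successor.
(A) Nφ → Pφ is axiom D; it is valid on a frame exactly when R is serial. R is serial, so valid.
(B) PNφ → φ (the dual of axiom B) characterises the symmetric frames. R is symmetric — valid.
(C) the dual of axiom 5: valid iff R is euclidean. R is not euclidean — not valid.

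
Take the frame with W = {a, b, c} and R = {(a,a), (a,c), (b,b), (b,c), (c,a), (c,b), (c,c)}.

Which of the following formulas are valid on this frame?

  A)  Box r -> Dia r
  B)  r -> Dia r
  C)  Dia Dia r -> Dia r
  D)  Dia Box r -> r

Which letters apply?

A, B, D

R is reflexive: each world relates to itself.
R is symmetric: every R-edge is matched by its reverse.
R is not transitive: a R c and c R b but not a R b.
R is serial: every world has an R-successor.
(A) Box r -> Dia r is axiom D; it is valid on a frame exactly when R is serial. R is serial, so valid.
(B) r -> Dia r is the dual of axiom T; it is valid on a frame exactly when R is reflexive. R is reflexive, so valid.
(C) the dual of axiom 4: valid iff R is transitive. R is not transitive — not valid.
(D) the dual of axiom B: valid iff R is symmetric. R is symmetric — valid.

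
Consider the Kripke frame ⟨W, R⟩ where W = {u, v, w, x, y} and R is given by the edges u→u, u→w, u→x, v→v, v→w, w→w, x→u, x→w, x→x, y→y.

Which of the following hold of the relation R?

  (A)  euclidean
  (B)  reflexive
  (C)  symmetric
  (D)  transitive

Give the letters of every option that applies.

B, D

(A) not euclidean: u R w and u R u but not w R u.
(B) reflexive: each world relates to itself.
(C) not symmetric: u R w but not w R u.
(D) transitive: R is closed under composition.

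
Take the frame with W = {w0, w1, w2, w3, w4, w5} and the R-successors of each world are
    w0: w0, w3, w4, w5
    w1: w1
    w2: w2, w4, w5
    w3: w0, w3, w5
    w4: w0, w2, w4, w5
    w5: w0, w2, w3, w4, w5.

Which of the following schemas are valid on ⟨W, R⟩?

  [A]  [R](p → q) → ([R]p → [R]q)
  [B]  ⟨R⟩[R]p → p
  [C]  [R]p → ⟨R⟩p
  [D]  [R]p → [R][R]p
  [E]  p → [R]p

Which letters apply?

R is symmetric: every R-edge is matched by its reverse.
R is not transitive: w0 R w4 and w4 R w2 but not w0 R w2.
R is serial: every world has an R-successor.
R is not a subset of the identity: w0 R w3 with w0 ≠ w3.
(A) this is just K, valid on every normal frame.
(B) the dual of axiom B: valid iff R is symmetric. R is symmetric — valid.
(C) [R]p → ⟨R⟩p is axiom D; it is valid on a frame exactly when R is serial. R is serial, so valid.
(D) axiom 4: valid iff R is transitive. R is not transitive — not valid.
(E) p → [R]p (equivalent to ◇p→p) corresponds to R being a subset of the identity. Here R ⊄ identity, so not valid.

A, B, C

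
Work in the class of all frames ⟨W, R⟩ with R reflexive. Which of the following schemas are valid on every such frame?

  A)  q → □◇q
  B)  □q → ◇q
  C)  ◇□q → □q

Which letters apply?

B

A reflexive relation is serial.
(A) q → □◇q is axiom B, which corresponds to symmetry. Such an R need not be symmetric — not valid.
(B) axiom D: valid iff R is serial. Every such R is serial — valid.
(C) ◇□q → □q is the dual of axiom 5; it is valid on a frame exactly when R is euclidean. Such an R need not be euclidean, so not valid.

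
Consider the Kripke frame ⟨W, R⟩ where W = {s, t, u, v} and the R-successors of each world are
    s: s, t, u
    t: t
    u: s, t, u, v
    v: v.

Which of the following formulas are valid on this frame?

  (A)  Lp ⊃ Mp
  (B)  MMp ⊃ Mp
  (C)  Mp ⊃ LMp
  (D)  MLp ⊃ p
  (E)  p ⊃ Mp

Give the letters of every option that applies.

R is reflexive: each world relates to itself.
R is not symmetric: s R t but not t R s.
R is not transitive: s R u and u R v but not s R v.
R is not euclidean: s R t and s R s but not t R s.
R is serial: every world has an R-successor.
(A) axiom D: valid iff R is serial. R is serial — valid.
(B) MMp ⊃ Mp is the dual of axiom 4; it is valid on a frame exactly when R is transitive. R is not transitive, so not valid.
(C) Mp ⊃ LMp is axiom 5; it is valid on a frame exactly when R is euclidean. R is not euclidean, so not valid.
(D) MLp ⊃ p (the dual of axiom B) characterises the symmetric frames. R is not symmetric — not valid.
(E) p ⊃ Mp is the dual of axiom T; it is valid on a frame exactly when R is reflexive. R is reflexive, so valid.

A, E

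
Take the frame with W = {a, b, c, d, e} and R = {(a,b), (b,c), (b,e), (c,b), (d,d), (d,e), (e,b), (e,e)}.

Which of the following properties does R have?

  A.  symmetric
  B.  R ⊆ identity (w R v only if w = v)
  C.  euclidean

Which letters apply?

none

(A) not symmetric: a R b but not b R a.
(B) not ⊆ identity: a R b with a ≠ b.
(C) not euclidean: b R c and b R e but not c R e.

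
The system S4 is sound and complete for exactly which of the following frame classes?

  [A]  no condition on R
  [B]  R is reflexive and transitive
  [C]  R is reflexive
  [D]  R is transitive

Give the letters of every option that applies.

B

(A) this class determines K, not S4.
(B) S4 is sound and complete for exactly this class.
(C) this class determines T (= KT), not S4.
(D) this class determines K4, not S4.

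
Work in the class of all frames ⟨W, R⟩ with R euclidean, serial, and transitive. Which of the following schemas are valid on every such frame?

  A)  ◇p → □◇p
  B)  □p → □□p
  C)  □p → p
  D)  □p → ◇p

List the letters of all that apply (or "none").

A, B, D

(A) axiom 5: valid iff R is euclidean. Every such R is euclidean — valid.
(B) □p → □□p (axiom 4) characterises the transitive frames. Every such R is transitive — valid.
(C) □p → p (axiom T) characterises the reflexive frames. Such an R need not be reflexive — not valid.
(D) □p → ◇p is axiom D; it is valid on a frame exactly when R is serial. Every such R is serial, so valid.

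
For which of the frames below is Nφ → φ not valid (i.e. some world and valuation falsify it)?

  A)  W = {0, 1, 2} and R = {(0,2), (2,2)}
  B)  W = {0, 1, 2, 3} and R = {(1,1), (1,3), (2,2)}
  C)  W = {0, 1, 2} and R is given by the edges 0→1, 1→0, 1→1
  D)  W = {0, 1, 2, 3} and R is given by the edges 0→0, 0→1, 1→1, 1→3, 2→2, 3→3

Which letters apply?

The schema Nφ → φ is axiom T; it is valid on a frame iff R is reflexive.
(A) R is not reflexive (not 0 R 0), so the schema fails here.
(B) R is not reflexive (not 0 R 0), so the schema fails here.
(C) R is not reflexive (not 0 R 0), so the schema fails here.
(D) R is reflexive (each world relates to itself), so the schema is valid here.

A, B, C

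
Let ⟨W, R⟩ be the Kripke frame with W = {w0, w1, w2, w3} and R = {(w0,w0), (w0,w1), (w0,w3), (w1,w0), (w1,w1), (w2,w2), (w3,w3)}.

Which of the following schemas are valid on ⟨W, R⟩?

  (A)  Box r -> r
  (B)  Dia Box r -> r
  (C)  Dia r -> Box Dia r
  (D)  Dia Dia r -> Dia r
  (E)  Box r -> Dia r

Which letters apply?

A, E

R is reflexive: each world relates to itself.
R is not symmetric: w0 R w3 but not w3 R w0.
R is not transitive: w1 R w0 and w0 R w3 but not w1 R w3.
R is not euclidean: w0 R w1 and w0 R w3 but not w1 R w3.
R is serial: every world has an R-successor.
(A) Box r -> r is axiom T; it is valid on a frame exactly when R is reflexive. R is reflexive, so valid.
(B) Dia Box r -> r (the dual of axiom B) characterises the symmetric frames. R is not symmetric — not valid.
(C) axiom 5: valid iff R is euclidean. R is not euclidean — not valid.
(D) Dia Dia r -> Dia r is the dual of axiom 4; it is valid on a frame exactly when R is transitive. R is not transitive, so not valid.
(E) Box r -> Dia r (axiom D) characterises the serial frames. R is serial — valid.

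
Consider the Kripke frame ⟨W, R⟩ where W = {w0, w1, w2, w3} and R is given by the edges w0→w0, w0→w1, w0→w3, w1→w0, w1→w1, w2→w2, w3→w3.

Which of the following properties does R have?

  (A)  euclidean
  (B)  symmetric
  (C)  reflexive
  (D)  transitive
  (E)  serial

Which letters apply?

C, E

(A) not euclidean: w0 R w1 and w0 R w3 but not w1 R w3.
(B) not symmetric: w0 R w3 but not w3 R w0.
(C) reflexive: each world relates to itself.
(D) not transitive: w1 R w0 and w0 R w3 but not w1 R w3.
(E) serial: every world has an R-successor.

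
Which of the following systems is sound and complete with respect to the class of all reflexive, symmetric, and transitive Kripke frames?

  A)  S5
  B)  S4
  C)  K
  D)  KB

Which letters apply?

(A) S5 is determined by exactly this class.
(B) S4 is determined by the class of reflexive and transitive frames.
(C) K is determined by the class of arbitrary frames.
(D) KB is determined by the class of symmetric frames.

A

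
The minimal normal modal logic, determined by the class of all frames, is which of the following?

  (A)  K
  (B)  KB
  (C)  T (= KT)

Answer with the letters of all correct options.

A

(A) K is determined by exactly this class.
(B) KB is determined by the class of symmetric frames.
(C) T (= KT) is determined by the class of reflexive frames.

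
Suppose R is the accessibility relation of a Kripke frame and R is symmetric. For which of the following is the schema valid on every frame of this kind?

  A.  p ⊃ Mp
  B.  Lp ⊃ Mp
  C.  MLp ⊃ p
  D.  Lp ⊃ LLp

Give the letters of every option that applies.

C

(A) p ⊃ Mp is the dual of axiom T; it is valid on a frame exactly when R is reflexive. Such an R need not be reflexive, so not valid.
(B) Lp ⊃ Mp (axiom D) characterises the serial frames. Such an R need not be serial — not valid.
(C) the dual of axiom B: valid iff R is symmetric. Every such R is symmetric — valid.
(D) Lp ⊃ LLp (axiom 4) characterises the transitive frames. Such an R need not be transitive — not valid.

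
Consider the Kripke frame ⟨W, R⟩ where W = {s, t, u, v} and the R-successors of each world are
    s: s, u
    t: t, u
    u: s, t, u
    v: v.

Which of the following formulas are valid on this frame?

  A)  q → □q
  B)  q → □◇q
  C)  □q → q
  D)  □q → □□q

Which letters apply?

B, C

R is reflexive: each world relates to itself.
R is symmetric: every R-edge is matched by its reverse.
R is not transitive: s R u and u R t but not s R t.
R is not a subset of the identity: s R u with s ≠ u.
(A) q → □q is valid only on frames where every R-edge is a self-loop. Here R ⊄ identity — not valid.
(B) q → □◇q is axiom B, which corresponds to symmetry. R is symmetric — valid.
(C) □q → q is axiom T; it is valid on a frame exactly when R is reflexive. R is reflexive, so valid.
(D) □q → □□q is axiom 4; it is valid on a frame exactly when R is transitive. R is not transitive, so not valid.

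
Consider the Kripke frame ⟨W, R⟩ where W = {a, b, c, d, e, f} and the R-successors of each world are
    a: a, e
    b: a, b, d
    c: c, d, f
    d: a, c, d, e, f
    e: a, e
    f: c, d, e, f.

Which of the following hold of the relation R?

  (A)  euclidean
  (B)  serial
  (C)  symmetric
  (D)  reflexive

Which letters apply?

(A) not euclidean: b R a and b R b but not a R b.
(B) serial: every world has an R-successor.
(C) not symmetric: b R a but not a R b.
(D) reflexive: each world relates to itself.

B, D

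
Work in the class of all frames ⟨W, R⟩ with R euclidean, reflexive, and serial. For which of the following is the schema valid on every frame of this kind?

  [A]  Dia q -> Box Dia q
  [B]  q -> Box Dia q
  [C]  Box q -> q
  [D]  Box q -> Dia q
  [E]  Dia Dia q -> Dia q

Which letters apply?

A, B, C, D, E

A relation that is euclidean, reflexive, and serial is also symmetric and transitive.
(A) axiom 5: valid iff R is euclidean. Every such R is euclidean — valid.
(B) axiom B: valid iff R is symmetric. Every such R is symmetric — valid.
(C) axiom T: valid iff R is reflexive. Every such R is reflexive — valid.
(D) Box q -> Dia q (axiom D) characterises the serial frames. Every such R is serial — valid.
(E) Dia Dia q -> Dia q is the dual of axiom 4, which corresponds to transitivity. Every such R is transitive — valid.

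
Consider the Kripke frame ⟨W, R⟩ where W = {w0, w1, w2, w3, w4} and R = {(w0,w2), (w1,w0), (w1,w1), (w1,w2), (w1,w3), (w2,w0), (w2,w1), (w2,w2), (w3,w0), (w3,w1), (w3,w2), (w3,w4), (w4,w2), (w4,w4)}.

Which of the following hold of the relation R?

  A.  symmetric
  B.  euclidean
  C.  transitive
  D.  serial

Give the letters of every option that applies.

D

(A) not symmetric: w1 R w0 but not w0 R w1.
(B) not euclidean: w1 R w0 and w1 R w1 but not w0 R w1.
(C) not transitive: w0 R w2 and w2 R w0 but not w0 R w0.
(D) serial: every world has an R-successor.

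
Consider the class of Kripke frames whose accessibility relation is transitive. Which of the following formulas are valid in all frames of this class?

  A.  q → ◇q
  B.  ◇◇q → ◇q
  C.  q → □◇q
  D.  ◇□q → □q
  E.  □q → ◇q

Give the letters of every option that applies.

(A) q → ◇q is the dual of axiom T; it is valid on a frame exactly when R is reflexive. Such an R need not be reflexive, so not valid.
(B) ◇◇q → ◇q is the dual of axiom 4, which corresponds to transitivity. Every such R is transitive — valid.
(C) q → □◇q (axiom B) characterises the symmetric frames. Such an R need not be symmetric — not valid.
(D) ◇□q → □q (the dual of axiom 5) characterises the euclidean frames. Such an R need not be euclidean — not valid.
(E) axiom D: valid iff R is serial. Such an R need not be serial — not valid.

B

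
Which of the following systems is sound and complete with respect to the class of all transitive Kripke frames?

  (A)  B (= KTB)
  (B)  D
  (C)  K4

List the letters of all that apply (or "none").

(A) B (= KTB) is determined by the class of reflexive and symmetric frames.
(B) D is determined by the class of serial frames.
(C) K4 is determined by exactly this class.

C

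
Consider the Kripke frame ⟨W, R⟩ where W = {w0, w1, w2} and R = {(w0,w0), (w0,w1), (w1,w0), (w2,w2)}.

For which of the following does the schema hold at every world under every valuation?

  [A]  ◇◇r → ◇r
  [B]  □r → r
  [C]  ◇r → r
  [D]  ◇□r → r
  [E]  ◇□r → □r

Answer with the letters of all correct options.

R is not reflexive: not w1 R w1.
R is symmetric: every R-edge is matched by its reverse.
R is not transitive: w1 R w0 and w0 R w1 but not w1 R w1.
R is not euclidean: w0 R w1 and w0 R w1 but not w1 R w1.
R is not a subset of the identity: w0 R w1 with w0 ≠ w1.
(A) ◇◇r → ◇r (the dual of axiom 4) characterises the transitive frames. R is not transitive — not valid.
(B) □r → r is axiom T, which corresponds to reflexivity. R is not reflexive — not valid.
(C) ◇r → r is valid only on frames where every R-edge is a self-loop. Here R ⊄ identity — not valid.
(D) ◇□r → r is the dual of axiom B, which corresponds to symmetry. R is symmetric — valid.
(E) ◇□r → □r is the dual of axiom 5, which corresponds to the euclidean property. R is not euclidean — not valid.

D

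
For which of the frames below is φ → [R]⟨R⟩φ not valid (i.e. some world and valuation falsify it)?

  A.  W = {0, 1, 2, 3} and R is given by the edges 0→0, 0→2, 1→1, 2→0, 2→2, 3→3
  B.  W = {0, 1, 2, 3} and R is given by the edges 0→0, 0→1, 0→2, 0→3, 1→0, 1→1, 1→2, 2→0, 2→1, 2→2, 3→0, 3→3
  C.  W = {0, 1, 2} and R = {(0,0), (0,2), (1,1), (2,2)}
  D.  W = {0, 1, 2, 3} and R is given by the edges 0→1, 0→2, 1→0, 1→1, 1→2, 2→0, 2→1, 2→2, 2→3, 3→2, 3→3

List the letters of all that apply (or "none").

C

The schema φ → [R]⟨R⟩φ is axiom B; it is valid on a frame iff R is symmetric.
(A) R is symmetric (every R-edge is matched by its reverse), so the schema is valid here.
(B) R is symmetric (every R-edge is matched by its reverse), so the schema is valid here.
(C) R is not symmetric (0 R 2 but not 2 R 0), so the schema fails here.
(D) R is symmetric (every R-edge is matched by its reverse), so the schema is valid here.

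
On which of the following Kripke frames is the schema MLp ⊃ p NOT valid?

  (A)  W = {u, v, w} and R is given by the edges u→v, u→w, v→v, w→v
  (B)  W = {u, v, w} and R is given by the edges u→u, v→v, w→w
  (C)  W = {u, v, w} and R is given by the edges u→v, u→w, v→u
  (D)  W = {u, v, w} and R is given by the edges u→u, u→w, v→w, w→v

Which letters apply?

The schema MLp ⊃ p is the dual of axiom B; it is valid on a frame iff R is symmetric.
(A) R is not symmetric (u R v but not v R u), so the schema fails here.
(B) R is symmetric (every R-edge is matched by its reverse), so the schema is valid here.
(C) R is not symmetric (u R w but not w R u), so the schema fails here.
(D) R is not symmetric (u R w but not w R u), so the schema fails here.

A, C, D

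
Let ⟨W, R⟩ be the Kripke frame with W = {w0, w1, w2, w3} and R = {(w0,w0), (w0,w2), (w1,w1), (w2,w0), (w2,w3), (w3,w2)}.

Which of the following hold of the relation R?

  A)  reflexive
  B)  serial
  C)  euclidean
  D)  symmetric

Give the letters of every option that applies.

B, D

(A) not reflexive: not w2 R w2.
(B) serial: every world has an R-successor.
(C) not euclidean: w2 R w0 and w2 R w3 but not w0 R w3.
(D) symmetric: every R-edge is matched by its reverse.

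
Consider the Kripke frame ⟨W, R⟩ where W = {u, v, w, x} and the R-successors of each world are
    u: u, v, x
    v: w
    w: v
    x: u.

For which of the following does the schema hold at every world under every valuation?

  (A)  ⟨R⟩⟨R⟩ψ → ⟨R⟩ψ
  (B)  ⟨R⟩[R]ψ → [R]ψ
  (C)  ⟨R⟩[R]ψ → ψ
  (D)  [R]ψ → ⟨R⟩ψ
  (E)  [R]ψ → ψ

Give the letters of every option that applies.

D

R is not reflexive: not v R v.
R is not symmetric: u R v but not v R u.
R is not transitive: u R v and v R w but not u R w.
R is not euclidean: u R v and u R u but not v R u.
R is serial: every world has an R-successor.
(A) the dual of axiom 4: valid iff R is transitive. R is not transitive — not valid.
(B) ⟨R⟩[R]ψ → [R]ψ is the dual of axiom 5; it is valid on a frame exactly when R is euclidean. R is not euclidean, so not valid.
(C) ⟨R⟩[R]ψ → ψ is the dual of axiom B; it is valid on a frame exactly when R is symmetric. R is not symmetric, so not valid.
(D) [R]ψ → ⟨R⟩ψ is axiom D; it is valid on a frame exactly when R is serial. R is serial, so valid.
(E) [R]ψ → ψ is axiom T, which corresponds to reflexivity. R is not reflexive — not valid.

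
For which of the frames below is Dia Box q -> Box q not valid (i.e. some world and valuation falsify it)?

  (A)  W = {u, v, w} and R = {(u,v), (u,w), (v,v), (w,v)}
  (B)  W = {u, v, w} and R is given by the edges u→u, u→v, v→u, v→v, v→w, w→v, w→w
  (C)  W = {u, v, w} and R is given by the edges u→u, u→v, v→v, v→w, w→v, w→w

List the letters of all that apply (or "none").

The schema Dia Box q -> Box q is the dual of axiom 5; it is valid on a frame iff R is euclidean.
(A) R is not euclidean (u R v and u R w but not v R w), so the schema fails here.
(B) R is not euclidean (v R u and v R w but not u R w), so the schema fails here.
(C) R is not euclidean (u R v and u R u but not v R u), so the schema fails here.

A, B, C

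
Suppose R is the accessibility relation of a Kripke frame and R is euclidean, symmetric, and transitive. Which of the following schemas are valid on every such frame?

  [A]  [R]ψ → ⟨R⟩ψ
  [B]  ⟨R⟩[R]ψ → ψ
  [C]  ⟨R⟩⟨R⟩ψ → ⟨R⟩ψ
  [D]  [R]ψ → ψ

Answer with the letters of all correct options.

(A) [R]ψ → ⟨R⟩ψ is axiom D; it is valid on a frame exactly when R is serial. Such an R need not be serial, so not valid.
(B) ⟨R⟩[R]ψ → ψ is the dual of axiom B; it is valid on a frame exactly when R is symmetric. Every such R is symmetric, so valid.
(C) ⟨R⟩⟨R⟩ψ → ⟨R⟩ψ is the dual of axiom 4; it is valid on a frame exactly when R is transitive. Every such R is transitive, so valid.
(D) [R]ψ → ψ is axiom T; it is valid on a frame exactly when R is reflexive. Such an R need not be reflexive, so not valid.

B, C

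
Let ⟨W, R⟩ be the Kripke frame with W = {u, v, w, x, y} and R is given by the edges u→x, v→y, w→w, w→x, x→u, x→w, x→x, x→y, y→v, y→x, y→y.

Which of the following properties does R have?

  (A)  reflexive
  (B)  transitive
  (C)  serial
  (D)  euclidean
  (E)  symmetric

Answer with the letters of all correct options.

(A) not reflexive: not u R u.
(B) not transitive: u R x and x R u but not u R u.
(C) serial: every world has an R-successor.
(D) not euclidean: x R u and x R w but not u R w.
(E) symmetric: every R-edge is matched by its reverse.

C, E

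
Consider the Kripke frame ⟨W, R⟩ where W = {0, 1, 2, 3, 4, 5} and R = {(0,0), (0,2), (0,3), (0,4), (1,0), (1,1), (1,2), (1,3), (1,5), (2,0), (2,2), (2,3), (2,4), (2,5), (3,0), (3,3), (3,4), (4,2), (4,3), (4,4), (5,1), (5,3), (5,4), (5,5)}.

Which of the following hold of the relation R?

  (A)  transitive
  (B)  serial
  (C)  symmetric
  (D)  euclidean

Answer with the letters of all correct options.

(A) not transitive: 0 R 2 and 2 R 5 but not 0 R 5.
(B) serial: every world has an R-successor.
(C) not symmetric: 0 R 4 but not 4 R 0.
(D) not euclidean: 0 R 3 and 0 R 2 but not 3 R 2.

B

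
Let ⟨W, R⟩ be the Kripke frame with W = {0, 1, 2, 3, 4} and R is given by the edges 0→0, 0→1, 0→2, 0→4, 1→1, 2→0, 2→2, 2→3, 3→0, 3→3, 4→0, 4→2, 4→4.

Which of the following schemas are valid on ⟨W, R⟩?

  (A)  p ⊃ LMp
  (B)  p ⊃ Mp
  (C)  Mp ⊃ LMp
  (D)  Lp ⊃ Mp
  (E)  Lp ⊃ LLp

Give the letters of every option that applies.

R is reflexive: each world relates to itself.
R is not symmetric: 0 R 1 but not 1 R 0.
R is not transitive: 0 R 2 and 2 R 3 but not 0 R 3.
R is not euclidean: 0 R 1 and 0 R 0 but not 1 R 0.
R is serial: every world has an R-successor.
(A) p ⊃ LMp is axiom B; it is valid on a frame exactly when R is symmetric. R is not symmetric, so not valid.
(B) p ⊃ Mp is the dual of axiom T; it is valid on a frame exactly when R is reflexive. R is reflexive, so valid.
(C) Mp ⊃ LMp is axiom 5, which corresponds to the euclidean property. R is not euclidean — not valid.
(D) axiom D: valid iff R is serial. R is serial — valid.
(E) Lp ⊃ LLp is axiom 4; it is valid on a frame exactly when R is transitive. R is not transitive, so not valid.

B, D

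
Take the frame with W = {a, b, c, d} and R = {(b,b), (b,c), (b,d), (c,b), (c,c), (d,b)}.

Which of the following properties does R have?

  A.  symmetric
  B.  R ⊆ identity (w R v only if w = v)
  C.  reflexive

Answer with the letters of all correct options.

(A) symmetric: every R-edge is matched by its reverse.
(B) not ⊆ identity: b R c with b ≠ c.
(C) not reflexive: not a R a.

A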